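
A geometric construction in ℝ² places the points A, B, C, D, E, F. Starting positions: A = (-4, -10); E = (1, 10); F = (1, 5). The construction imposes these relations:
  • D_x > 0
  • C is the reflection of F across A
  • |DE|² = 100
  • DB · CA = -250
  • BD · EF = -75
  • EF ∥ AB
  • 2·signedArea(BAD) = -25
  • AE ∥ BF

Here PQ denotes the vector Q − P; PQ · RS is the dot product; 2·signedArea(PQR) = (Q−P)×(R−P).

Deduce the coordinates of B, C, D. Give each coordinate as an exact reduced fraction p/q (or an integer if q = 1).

B = (-4, -15)
C = (-9, -25)
D = (1, 0)

1. B_x = -4  [AE ∥ BF ∩ EF ∥ AB]
2. B_y = -15  [AE ∥ BF ∩ EF ∥ AB]
   → B = (-4, -15)
3. C_x = -9  [C is the reflection of F across A]
4. C_y = -25  [C is the reflection of F across A]
   → C = (-9, -25)
5. D_x = 1  [DB · CA = -250 ∩ BD · EF = -75]
6. D_y = 0  [DB · CA = -250 ∩ BD · EF = -75]
   → D = (1, 0)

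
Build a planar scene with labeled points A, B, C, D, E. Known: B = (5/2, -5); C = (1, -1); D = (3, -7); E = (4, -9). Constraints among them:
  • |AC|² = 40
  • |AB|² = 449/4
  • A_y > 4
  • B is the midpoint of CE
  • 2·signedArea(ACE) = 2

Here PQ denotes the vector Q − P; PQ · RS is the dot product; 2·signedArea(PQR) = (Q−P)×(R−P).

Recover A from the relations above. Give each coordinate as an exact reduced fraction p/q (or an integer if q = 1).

A = (-1, 5)

1. A_x = -1  [line 8·x + 3·y + -7 = 0 ∩ |AC|² = 40]
2. A_y = 5  [line 8·x + 3·y + -7 = 0 ∩ |AC|² = 40]
   → A = (-1, 5)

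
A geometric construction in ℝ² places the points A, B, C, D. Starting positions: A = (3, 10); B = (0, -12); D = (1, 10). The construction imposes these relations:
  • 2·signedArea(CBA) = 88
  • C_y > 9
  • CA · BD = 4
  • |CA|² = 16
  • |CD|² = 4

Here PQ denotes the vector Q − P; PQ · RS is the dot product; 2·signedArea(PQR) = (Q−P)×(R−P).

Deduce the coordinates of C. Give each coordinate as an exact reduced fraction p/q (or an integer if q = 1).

C = (-1, 10)

1. C_x = -1  [2·signedArea(CBA) = 88 ∩ CA · BD = 4]
2. C_y = 10  [2·signedArea(CBA) = 88 ∩ CA · BD = 4]
   → C = (-1, 10)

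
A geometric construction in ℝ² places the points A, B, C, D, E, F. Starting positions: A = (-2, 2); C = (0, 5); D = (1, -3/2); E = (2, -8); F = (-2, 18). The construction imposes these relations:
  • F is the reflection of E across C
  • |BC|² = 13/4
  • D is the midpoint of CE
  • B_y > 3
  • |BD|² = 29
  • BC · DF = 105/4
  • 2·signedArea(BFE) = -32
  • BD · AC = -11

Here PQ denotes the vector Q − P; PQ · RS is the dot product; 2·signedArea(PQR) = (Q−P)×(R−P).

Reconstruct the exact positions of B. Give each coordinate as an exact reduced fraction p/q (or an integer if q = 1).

B = (-1, 7/2)

1. B_x = -1  [BD · AC = -11 ∩ 2·signedArea(BFE) = -32]
2. B_y = 7/2  [BD · AC = -11 ∩ 2·signedArea(BFE) = -32]
   → B = (-1, 7/2)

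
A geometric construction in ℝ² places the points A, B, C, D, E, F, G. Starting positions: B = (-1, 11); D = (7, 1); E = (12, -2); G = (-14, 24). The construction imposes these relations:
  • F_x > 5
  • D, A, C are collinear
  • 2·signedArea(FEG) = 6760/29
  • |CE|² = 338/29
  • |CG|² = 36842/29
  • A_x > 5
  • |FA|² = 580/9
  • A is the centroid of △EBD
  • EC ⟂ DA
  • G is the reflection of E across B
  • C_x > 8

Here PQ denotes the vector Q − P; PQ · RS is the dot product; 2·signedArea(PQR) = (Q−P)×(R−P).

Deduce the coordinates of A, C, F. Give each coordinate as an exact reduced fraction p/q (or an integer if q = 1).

1. A_x = 6  [A is the centroid of △EBD]
2. A_y = 10/3  [A is the centroid of △EBD]
   → A = (6, 10/3)
3. C_x = 257/29  [D, A, C are collinear ∩ EC ⟂ DA]
4. C_y = -97/29  [D, A, C are collinear ∩ EC ⟂ DA]
   → C = (257/29, -97/29)
5. F_x = 166/29  [line -26·x + -26·y + 780/29 = 0 ∩ |FA|² = 580/9]
6. F_y = -136/29  [line -26·x + -26·y + 780/29 = 0 ∩ |FA|² = 580/9]
   → F = (166/29, -136/29)

A = (6, 10/3)
C = (257/29, -97/29)
F = (166/29, -136/29)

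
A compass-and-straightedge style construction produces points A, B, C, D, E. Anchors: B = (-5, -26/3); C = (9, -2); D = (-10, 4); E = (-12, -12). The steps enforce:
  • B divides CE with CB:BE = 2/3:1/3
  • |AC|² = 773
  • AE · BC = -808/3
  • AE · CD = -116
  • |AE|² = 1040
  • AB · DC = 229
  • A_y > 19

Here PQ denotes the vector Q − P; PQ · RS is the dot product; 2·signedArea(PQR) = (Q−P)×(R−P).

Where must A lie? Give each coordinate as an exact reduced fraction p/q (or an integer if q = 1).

1. A_x = -8  [AE · BC = -808/3 ∩ AB · DC = 229]
2. A_y = 20  [AE · BC = -808/3 ∩ AB · DC = 229]
   → A = (-8, 20)

A = (-8, 20)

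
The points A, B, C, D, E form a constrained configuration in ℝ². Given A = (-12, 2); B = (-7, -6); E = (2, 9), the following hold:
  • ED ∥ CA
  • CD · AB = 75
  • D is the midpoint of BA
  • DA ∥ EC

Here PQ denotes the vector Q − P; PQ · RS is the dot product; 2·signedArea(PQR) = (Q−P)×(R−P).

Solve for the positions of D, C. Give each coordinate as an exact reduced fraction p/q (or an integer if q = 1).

C = (-1/2, 13)
D = (-19/2, -2)

1. D_x = -19/2  [D is the midpoint of BA]
2. D_y = -2  [D is the midpoint of BA]
   → D = (-19/2, -2)
3. C_x = -1/2  [ED ∥ CA ∩ DA ∥ EC]
4. C_y = 13  [ED ∥ CA ∩ DA ∥ EC]
   → C = (-1/2, 13)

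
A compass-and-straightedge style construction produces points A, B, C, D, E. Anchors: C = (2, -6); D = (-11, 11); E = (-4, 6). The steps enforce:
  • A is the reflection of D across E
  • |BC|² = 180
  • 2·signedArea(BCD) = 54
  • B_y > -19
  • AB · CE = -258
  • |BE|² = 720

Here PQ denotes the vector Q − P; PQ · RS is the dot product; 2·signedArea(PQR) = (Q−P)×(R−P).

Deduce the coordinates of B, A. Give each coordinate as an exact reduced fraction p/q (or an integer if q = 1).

A = (3, 1)
B = (8, -18)

1. A_x = 3  [A is the reflection of D across E]
2. A_y = 1  [A is the reflection of D across E]
   → A = (3, 1)
3. B_x = 8  [2·signedArea(BCD) = 54 ∩ AB · CE = -258]
4. B_y = -18  [2·signedArea(BCD) = 54 ∩ AB · CE = -258]
   → B = (8, -18)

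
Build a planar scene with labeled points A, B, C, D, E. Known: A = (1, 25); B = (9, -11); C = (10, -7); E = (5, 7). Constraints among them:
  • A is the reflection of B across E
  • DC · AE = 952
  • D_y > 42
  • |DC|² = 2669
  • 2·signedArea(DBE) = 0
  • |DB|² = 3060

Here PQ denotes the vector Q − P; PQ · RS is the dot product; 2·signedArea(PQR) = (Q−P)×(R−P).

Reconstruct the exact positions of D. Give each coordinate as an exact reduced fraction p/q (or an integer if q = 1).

1. D_x = -3  [2·signedArea(DBE) = 0 ∩ DC · AE = 952]
2. D_y = 43  [2·signedArea(DBE) = 0 ∩ DC · AE = 952]
   → D = (-3, 43)

D = (-3, 43)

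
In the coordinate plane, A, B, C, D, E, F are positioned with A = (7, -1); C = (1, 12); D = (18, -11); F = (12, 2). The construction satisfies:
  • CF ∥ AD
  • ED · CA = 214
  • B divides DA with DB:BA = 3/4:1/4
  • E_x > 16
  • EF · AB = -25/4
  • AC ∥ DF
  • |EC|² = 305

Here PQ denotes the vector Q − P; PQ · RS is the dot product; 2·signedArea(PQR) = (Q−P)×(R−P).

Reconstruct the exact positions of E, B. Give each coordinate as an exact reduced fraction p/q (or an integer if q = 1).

B = (39/4, -7/2)
E = (17, 5)

1. E_x = 17  [line -6·x + 13·y + 37 = 0 ∩ |EC|² = 305]
2. E_y = 5  [line -6·x + 13·y + 37 = 0 ∩ |EC|² = 305]
   → E = (17, 5)
3. B_x = 39/4  [B divides DA with DB:BA = 3/4:1/4]
4. B_y = -7/2  [B divides DA with DB:BA = 3/4:1/4]
   → B = (39/4, -7/2)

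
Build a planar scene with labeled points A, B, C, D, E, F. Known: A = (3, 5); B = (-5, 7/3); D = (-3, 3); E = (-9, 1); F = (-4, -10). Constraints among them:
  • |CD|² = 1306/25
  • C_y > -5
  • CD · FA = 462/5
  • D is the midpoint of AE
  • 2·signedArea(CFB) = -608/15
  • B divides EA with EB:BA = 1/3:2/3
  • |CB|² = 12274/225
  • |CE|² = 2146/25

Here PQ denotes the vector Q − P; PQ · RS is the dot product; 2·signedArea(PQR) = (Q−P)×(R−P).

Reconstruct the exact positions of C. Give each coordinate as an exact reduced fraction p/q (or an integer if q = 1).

C = (-6/5, -4)

1. C_x = -6/5  [2·signedArea(CFB) = -608/15 ∩ CD · FA = 462/5]
2. C_y = -4  [2·signedArea(CFB) = -608/15 ∩ CD · FA = 462/5]
   → C = (-6/5, -4)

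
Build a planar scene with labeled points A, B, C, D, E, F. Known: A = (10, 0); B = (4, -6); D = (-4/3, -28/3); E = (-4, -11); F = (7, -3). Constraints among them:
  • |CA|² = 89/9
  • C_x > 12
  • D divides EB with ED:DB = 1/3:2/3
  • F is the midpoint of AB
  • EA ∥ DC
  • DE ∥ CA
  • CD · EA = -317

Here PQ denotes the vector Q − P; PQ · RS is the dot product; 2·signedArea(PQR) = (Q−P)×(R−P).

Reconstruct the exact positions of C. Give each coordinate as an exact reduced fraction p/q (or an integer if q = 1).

1. C_x = 38/3  [DE ∥ CA ∩ EA ∥ DC]
2. C_y = 5/3  [DE ∥ CA ∩ EA ∥ DC]
   → C = (38/3, 5/3)

C = (38/3, 5/3)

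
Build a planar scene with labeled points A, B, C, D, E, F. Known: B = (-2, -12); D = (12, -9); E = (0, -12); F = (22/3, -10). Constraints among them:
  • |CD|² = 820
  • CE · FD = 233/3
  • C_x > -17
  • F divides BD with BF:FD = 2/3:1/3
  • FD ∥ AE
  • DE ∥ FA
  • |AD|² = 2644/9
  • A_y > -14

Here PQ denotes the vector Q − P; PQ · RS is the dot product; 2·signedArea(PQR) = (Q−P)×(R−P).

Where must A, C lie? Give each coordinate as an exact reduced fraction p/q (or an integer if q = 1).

A = (-14/3, -13)
C = (-16, -15)

1. A_x = -14/3  [FD ∥ AE ∩ DE ∥ FA]
2. A_y = -13  [FD ∥ AE ∩ DE ∥ FA]
   → A = (-14/3, -13)
3. C_x = -16  [line -14/3·x + -1·y + -269/3 = 0 ∩ |CD|² = 820]
4. C_y = -15  [line -14/3·x + -1·y + -269/3 = 0 ∩ |CD|² = 820]
   → C = (-16, -15)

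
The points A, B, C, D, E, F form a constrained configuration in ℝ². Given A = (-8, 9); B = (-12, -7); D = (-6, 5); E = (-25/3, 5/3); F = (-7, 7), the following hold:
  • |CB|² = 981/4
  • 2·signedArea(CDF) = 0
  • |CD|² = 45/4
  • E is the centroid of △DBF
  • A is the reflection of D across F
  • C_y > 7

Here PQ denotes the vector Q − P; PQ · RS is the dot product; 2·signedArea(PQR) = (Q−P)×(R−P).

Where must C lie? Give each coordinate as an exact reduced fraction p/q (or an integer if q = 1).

1. C_x = -15/2  [line -2·x + -1·y + -7 = 0 ∩ |CD|² = 45/4]
2. C_y = 8  [line -2·x + -1·y + -7 = 0 ∩ |CD|² = 45/4]
   → C = (-15/2, 8)

C = (-15/2, 8)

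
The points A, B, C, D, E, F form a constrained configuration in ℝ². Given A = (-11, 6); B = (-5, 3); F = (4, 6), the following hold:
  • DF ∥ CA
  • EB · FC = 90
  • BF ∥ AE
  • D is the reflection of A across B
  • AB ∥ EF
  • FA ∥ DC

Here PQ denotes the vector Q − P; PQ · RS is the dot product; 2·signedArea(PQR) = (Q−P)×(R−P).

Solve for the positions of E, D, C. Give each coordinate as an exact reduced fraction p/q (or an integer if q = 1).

1. E_x = -2  [AB ∥ EF ∩ BF ∥ AE]
2. E_y = 9  [AB ∥ EF ∩ BF ∥ AE]
   → E = (-2, 9)
3. D_x = 1  [D is the reflection of A across B]
4. D_y = 0  [D is the reflection of A across B]
   → D = (1, 0)
5. C_x = -14  [DF ∥ CA ∩ FA ∥ DC]
6. C_y = 0  [DF ∥ CA ∩ FA ∥ DC]
   → C = (-14, 0)

C = (-14, 0)
D = (1, 0)
E = (-2, 9)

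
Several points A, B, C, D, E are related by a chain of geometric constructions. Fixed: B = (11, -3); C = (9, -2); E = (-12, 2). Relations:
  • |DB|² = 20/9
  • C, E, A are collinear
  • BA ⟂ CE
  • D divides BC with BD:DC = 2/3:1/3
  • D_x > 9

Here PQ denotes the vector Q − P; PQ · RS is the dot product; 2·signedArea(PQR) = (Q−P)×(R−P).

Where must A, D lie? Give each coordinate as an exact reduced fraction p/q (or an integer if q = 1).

A = (5079/457, -1098/457)
D = (29/3, -7/3)

1. A_x = 5079/457  [C, E, A are collinear ∩ BA ⟂ CE]
2. A_y = -1098/457  [C, E, A are collinear ∩ BA ⟂ CE]
   → A = (5079/457, -1098/457)
3. D_x = 29/3  [D divides BC with BD:DC = 2/3:1/3]
4. D_y = -7/3  [D divides BC with BD:DC = 2/3:1/3]
   → D = (29/3, -7/3)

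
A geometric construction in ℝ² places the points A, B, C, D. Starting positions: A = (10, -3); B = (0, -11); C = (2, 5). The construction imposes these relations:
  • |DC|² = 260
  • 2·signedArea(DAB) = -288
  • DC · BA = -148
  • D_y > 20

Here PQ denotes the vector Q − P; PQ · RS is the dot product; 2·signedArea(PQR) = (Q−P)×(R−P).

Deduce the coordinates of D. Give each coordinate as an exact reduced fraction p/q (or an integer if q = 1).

1. D_x = 4  [DC · BA = -148 ∩ 2·signedArea(DAB) = -288]
2. D_y = 21  [DC · BA = -148 ∩ 2·signedArea(DAB) = -288]
   → D = (4, 21)

D = (4, 21)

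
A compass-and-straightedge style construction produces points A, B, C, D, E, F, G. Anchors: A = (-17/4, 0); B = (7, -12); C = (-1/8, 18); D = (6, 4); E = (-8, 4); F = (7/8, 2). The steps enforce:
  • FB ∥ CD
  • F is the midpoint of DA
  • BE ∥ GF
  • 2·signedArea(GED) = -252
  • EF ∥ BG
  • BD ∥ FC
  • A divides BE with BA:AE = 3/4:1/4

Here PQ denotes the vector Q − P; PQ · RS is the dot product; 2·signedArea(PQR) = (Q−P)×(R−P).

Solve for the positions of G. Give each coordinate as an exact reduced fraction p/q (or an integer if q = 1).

1. G_x = 127/8  [BE ∥ GF ∩ EF ∥ BG]
2. G_y = -14  [BE ∥ GF ∩ EF ∥ BG]
   → G = (127/8, -14)

G = (127/8, -14)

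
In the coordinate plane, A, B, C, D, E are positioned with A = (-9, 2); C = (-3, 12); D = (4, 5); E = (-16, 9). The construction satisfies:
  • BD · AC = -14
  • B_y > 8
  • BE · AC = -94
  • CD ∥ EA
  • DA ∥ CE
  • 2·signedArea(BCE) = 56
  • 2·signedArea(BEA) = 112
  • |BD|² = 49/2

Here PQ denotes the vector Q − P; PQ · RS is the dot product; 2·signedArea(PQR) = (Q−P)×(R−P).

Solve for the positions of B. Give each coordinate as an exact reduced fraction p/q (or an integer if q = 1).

B = (1/2, 17/2)

1. B_x = 1/2  [2·signedArea(BCE) = 56 ∩ 2·signedArea(BEA) = 112]
2. B_y = 17/2  [2·signedArea(BCE) = 56 ∩ 2·signedArea(BEA) = 112]
   → B = (1/2, 17/2)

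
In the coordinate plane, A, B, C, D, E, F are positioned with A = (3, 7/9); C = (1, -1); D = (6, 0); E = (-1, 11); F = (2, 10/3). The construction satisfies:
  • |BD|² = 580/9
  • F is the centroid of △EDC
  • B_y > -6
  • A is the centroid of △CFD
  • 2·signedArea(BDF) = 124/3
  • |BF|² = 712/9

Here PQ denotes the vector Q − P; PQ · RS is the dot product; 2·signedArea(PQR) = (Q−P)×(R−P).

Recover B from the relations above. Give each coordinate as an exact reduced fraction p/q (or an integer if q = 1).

1. B_x = 0  [line -10/3·x + -4·y + -64/3 = 0 ∩ |BD|² = 580/9]
2. B_y = -16/3  [line -10/3·x + -4·y + -64/3 = 0 ∩ |BD|² = 580/9]
   → B = (0, -16/3)

B = (0, -16/3)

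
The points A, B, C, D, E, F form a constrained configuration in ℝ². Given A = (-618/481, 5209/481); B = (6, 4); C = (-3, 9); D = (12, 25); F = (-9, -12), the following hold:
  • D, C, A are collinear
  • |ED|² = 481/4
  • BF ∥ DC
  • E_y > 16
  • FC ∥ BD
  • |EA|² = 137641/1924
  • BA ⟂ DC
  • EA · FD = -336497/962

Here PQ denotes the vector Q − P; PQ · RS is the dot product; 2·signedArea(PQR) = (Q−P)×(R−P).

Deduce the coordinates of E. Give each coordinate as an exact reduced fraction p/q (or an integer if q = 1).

1. E_x = 9/2  [line -21·x + -37·y + 1447/2 = 0 ∩ |ED|² = 481/4]
2. E_y = 17  [line -21·x + -37·y + 1447/2 = 0 ∩ |ED|² = 481/4]
   → E = (9/2, 17)

E = (9/2, 17)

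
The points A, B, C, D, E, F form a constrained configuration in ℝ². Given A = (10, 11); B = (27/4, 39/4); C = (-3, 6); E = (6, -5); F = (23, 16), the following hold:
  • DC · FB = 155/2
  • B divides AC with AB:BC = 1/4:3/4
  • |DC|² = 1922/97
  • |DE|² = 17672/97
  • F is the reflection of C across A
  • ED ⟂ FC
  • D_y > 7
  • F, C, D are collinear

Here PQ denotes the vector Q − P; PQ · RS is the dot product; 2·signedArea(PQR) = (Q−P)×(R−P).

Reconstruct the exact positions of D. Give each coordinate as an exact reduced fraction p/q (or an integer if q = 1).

1. D_x = 112/97  [F, C, D are collinear ∩ ED ⟂ FC]
2. D_y = 737/97  [F, C, D are collinear ∩ ED ⟂ FC]
   → D = (112/97, 737/97)

D = (112/97, 737/97)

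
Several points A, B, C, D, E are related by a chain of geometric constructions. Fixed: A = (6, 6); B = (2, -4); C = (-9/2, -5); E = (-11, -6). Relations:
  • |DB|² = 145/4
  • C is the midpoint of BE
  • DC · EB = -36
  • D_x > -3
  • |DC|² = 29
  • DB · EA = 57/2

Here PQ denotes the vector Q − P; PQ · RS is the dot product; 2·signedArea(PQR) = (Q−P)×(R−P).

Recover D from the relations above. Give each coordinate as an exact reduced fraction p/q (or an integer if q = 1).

1. D_x = -5/2  [DC · EB = -36 ∩ DB · EA = 57/2]
2. D_y = 0  [DC · EB = -36 ∩ DB · EA = 57/2]
   → D = (-5/2, 0)

D = (-5/2, 0)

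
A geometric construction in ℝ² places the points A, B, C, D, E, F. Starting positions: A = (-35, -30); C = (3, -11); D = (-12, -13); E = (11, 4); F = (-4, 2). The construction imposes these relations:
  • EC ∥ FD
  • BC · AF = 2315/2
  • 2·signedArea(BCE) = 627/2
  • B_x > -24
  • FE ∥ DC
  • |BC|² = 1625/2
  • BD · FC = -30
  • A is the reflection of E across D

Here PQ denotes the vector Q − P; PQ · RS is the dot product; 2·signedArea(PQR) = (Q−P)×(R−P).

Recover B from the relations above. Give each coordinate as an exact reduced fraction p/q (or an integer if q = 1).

1. B_x = -47/2  [2·signedArea(BCE) = 627/2 ∩ BD · FC = -30]
2. B_y = -43/2  [2·signedArea(BCE) = 627/2 ∩ BD · FC = -30]
   → B = (-47/2, -43/2)

B = (-47/2, -43/2)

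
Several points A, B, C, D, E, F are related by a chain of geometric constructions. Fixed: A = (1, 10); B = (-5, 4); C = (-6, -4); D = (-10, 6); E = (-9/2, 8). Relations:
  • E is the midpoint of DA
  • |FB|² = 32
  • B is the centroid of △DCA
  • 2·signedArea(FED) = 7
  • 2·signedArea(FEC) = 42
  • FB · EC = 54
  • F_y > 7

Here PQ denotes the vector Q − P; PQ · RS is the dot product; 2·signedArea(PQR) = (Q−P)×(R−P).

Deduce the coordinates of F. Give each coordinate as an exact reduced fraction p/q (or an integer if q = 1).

F = (-1, 8)

1. F_x = -1  [2·signedArea(FED) = 7 ∩ 2·signedArea(FEC) = 42]
2. F_y = 8  [2·signedArea(FED) = 7 ∩ 2·signedArea(FEC) = 42]
   → F = (-1, 8)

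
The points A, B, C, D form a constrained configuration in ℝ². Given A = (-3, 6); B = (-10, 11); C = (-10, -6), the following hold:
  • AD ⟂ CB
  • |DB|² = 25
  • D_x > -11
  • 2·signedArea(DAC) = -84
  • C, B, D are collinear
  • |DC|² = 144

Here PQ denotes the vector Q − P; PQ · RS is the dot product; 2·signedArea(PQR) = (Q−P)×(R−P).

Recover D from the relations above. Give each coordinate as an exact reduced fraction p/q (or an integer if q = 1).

1. D_x = -10  [C, B, D are collinear ∩ AD ⟂ CB]
2. D_y = 6  [C, B, D are collinear ∩ AD ⟂ CB]
   → D = (-10, 6)

D = (-10, 6)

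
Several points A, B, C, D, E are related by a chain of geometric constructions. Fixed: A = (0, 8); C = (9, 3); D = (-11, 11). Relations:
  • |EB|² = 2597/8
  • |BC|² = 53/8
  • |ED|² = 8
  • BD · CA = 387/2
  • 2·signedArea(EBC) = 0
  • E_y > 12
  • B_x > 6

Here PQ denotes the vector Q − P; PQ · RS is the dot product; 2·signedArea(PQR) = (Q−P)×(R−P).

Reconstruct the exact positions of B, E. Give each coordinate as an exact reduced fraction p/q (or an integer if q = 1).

B = (27/4, 17/4)
E = (-9, 13)

1. B_x = 27/4  [line 9·x + -5·y + -79/2 = 0 ∩ |BC|² = 53/8]
2. B_y = 17/4  [line 9·x + -5·y + -79/2 = 0 ∩ |BC|² = 53/8]
   → B = (27/4, 17/4)
3. E_x = -9  [line 5/4·x + 9/4·y + -18 = 0 ∩ |EB|² = 2597/8]
4. E_y = 13  [line 5/4·x + 9/4·y + -18 = 0 ∩ |EB|² = 2597/8]
   → E = (-9, 13)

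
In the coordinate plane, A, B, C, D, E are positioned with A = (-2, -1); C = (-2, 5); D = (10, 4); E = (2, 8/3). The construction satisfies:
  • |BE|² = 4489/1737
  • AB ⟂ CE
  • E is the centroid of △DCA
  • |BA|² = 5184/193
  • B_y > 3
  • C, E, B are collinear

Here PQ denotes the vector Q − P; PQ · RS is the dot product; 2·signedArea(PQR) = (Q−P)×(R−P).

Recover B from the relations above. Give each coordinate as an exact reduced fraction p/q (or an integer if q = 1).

1. B_x = 118/193  [C, E, B are collinear ∩ AB ⟂ CE]
2. B_y = 671/193  [C, E, B are collinear ∩ AB ⟂ CE]
   → B = (118/193, 671/193)

B = (118/193, 671/193)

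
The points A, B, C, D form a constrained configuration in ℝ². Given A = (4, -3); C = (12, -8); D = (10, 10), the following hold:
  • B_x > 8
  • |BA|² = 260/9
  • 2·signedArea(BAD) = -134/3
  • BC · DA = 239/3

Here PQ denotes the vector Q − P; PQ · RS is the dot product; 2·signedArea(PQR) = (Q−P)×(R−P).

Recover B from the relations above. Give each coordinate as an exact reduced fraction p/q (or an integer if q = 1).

B = (26/3, -1/3)

1. B_x = 26/3  [2·signedArea(BAD) = -134/3 ∩ BC · DA = 239/3]
2. B_y = -1/3  [2·signedArea(BAD) = -134/3 ∩ BC · DA = 239/3]
   → B = (26/3, -1/3)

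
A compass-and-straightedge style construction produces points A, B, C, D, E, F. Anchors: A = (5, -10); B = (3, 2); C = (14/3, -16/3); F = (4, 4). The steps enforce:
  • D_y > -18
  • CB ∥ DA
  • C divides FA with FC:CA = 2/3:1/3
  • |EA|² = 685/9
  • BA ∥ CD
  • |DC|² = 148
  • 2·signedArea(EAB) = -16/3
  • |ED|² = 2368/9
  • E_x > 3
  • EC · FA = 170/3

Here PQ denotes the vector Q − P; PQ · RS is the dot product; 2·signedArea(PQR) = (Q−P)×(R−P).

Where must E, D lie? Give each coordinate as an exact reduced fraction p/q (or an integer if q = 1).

D = (20/3, -52/3)
E = (4, -4/3)

1. E_x = 4  [2·signedArea(EAB) = -16/3 ∩ EC · FA = 170/3]
2. E_y = -4/3  [2·signedArea(EAB) = -16/3 ∩ EC · FA = 170/3]
   → E = (4, -4/3)
3. D_x = 20/3  [CB ∥ DA ∩ BA ∥ CD]
4. D_y = -52/3  [CB ∥ DA ∩ BA ∥ CD]
   → D = (20/3, -52/3)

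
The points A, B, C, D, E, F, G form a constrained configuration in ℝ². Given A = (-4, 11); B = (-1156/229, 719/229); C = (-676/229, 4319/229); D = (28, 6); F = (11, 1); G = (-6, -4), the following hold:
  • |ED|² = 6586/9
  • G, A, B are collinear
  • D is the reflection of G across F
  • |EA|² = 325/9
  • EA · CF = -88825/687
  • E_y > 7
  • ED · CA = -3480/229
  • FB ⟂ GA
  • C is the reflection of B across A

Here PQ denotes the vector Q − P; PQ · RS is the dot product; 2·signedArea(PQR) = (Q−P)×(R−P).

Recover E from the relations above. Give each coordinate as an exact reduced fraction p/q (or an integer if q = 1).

1. E_x = 1  [ED · CA = -3480/229 ∩ EA · CF = -88825/687]
2. E_y = 23/3  [ED · CA = -3480/229 ∩ EA · CF = -88825/687]
   → E = (1, 23/3)

E = (1, 23/3)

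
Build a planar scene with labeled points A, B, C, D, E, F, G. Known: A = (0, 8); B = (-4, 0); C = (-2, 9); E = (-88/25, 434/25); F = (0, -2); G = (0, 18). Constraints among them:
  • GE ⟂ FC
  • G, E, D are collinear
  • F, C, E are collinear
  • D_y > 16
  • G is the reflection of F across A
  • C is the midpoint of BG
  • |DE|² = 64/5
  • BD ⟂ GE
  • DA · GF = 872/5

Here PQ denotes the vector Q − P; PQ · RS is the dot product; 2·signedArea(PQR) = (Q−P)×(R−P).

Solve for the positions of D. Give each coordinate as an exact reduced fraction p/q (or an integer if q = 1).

1. D_x = -176/25  [G, E, D are collinear ∩ BD ⟂ GE]
2. D_y = 418/25  [G, E, D are collinear ∩ BD ⟂ GE]
   → D = (-176/25, 418/25)

D = (-176/25, 418/25)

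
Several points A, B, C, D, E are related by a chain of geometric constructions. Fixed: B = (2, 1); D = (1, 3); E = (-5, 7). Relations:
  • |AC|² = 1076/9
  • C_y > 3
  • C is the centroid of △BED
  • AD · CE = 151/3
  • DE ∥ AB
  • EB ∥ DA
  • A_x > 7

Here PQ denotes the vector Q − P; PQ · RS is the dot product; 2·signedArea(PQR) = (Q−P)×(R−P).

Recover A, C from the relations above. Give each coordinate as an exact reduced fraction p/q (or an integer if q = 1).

1. A_x = 8  [DE ∥ AB ∩ EB ∥ DA]
2. A_y = -3  [DE ∥ AB ∩ EB ∥ DA]
   → A = (8, -3)
3. C_x = -2/3  [C is the centroid of △BED]
4. C_y = 11/3  [C is the centroid of △BED]
   → C = (-2/3, 11/3)

A = (8, -3)
C = (-2/3, 11/3)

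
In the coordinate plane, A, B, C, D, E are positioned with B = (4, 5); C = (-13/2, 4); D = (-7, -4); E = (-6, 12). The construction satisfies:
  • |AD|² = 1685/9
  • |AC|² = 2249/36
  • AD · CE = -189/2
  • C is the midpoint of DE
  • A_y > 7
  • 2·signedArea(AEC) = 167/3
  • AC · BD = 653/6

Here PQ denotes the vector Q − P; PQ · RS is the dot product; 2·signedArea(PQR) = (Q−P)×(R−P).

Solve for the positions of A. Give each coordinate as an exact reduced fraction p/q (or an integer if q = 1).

1. A_x = 2/3  [AC · BD = 653/6 ∩ 2·signedArea(AEC) = 167/3]
2. A_y = 22/3  [AC · BD = 653/6 ∩ 2·signedArea(AEC) = 167/3]
   → A = (2/3, 22/3)

A = (2/3, 22/3)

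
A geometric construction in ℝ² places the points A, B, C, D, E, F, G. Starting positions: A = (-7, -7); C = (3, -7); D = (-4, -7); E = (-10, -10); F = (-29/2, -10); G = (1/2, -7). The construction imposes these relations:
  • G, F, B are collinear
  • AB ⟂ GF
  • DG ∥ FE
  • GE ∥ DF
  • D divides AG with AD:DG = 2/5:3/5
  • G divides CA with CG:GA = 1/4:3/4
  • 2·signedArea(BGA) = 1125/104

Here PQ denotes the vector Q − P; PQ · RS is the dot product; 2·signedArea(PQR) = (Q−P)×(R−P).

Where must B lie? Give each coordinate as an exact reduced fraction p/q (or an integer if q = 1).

B = (-349/52, -439/52)

1. B_x = -349/52  [G, F, B are collinear ∩ AB ⟂ GF]
2. B_y = -439/52  [G, F, B are collinear ∩ AB ⟂ GF]
   → B = (-349/52, -439/52)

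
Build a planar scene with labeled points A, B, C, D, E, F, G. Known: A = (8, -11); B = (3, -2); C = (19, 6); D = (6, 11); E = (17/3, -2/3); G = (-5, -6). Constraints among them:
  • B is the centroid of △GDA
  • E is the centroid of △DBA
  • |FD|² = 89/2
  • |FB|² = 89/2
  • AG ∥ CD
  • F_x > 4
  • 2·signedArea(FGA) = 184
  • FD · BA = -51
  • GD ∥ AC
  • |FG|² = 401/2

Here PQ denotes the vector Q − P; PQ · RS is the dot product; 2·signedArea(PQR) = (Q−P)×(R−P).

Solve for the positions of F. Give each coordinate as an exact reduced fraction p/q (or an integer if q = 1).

F = (9/2, 9/2)

1. F_x = 9/2  [2·signedArea(FGA) = 184 ∩ FD · BA = -51]
2. F_y = 9/2  [2·signedArea(FGA) = 184 ∩ FD · BA = -51]
   → F = (9/2, 9/2)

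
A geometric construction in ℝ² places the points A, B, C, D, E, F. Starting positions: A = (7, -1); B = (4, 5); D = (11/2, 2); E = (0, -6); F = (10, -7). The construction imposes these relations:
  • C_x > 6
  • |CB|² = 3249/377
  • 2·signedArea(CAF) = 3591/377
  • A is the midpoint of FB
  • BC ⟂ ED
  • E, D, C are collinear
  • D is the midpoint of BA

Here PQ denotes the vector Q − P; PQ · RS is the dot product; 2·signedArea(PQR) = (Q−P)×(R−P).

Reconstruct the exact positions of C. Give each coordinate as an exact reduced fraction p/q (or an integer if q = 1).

C = (2420/377, 1258/377)

1. C_x = 2420/377  [E, D, C are collinear ∩ BC ⟂ ED]
2. C_y = 1258/377  [E, D, C are collinear ∩ BC ⟂ ED]
   → C = (2420/377, 1258/377)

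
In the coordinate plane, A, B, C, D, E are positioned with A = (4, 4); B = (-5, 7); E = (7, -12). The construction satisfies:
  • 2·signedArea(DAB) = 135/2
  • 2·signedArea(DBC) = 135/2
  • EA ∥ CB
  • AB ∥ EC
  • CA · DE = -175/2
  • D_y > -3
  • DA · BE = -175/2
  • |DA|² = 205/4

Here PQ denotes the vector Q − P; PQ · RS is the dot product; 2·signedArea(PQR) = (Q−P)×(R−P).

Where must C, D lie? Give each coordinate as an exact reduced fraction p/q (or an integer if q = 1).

1. C_x = -2  [EA ∥ CB ∩ AB ∥ EC]
2. C_y = -9  [EA ∥ CB ∩ AB ∥ EC]
   → C = (-2, -9)
3. D_x = 1  [2·signedArea(DAB) = 135/2 ∩ DA · BE = -175/2]
4. D_y = -5/2  [2·signedArea(DAB) = 135/2 ∩ DA · BE = -175/2]
   → D = (1, -5/2)

C = (-2, -9)
D = (1, -5/2)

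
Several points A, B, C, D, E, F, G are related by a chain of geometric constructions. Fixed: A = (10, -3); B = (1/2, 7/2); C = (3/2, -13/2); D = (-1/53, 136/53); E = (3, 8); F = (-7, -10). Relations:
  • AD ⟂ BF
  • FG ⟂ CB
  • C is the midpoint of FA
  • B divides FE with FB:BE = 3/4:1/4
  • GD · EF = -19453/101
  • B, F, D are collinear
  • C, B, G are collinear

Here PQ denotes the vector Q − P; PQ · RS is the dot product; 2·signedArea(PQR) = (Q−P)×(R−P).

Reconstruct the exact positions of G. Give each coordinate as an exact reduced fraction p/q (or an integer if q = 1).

G = (178/101, -1843/202)

1. G_x = 178/101  [C, B, G are collinear ∩ FG ⟂ CB]
2. G_y = -1843/202  [C, B, G are collinear ∩ FG ⟂ CB]
   → G = (178/101, -1843/202)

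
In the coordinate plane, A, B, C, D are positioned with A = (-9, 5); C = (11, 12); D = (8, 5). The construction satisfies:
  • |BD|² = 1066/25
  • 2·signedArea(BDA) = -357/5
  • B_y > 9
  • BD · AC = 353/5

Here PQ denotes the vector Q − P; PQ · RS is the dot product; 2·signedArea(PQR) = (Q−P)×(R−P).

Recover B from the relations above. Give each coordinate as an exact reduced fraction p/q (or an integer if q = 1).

1. B_x = 3  [BD · AC = 353/5 ∩ 2·signedArea(BDA) = -357/5]
2. B_y = 46/5  [BD · AC = 353/5 ∩ 2·signedArea(BDA) = -357/5]
   → B = (3, 46/5)

B = (3, 46/5)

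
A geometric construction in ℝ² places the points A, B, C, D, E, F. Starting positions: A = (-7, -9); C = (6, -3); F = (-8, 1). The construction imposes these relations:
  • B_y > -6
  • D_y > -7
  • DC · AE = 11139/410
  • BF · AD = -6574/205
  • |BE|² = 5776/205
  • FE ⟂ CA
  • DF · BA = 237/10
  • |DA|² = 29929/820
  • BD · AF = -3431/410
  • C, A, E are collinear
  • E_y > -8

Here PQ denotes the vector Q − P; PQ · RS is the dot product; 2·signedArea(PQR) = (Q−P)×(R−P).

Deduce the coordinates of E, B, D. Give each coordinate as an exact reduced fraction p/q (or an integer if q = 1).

B = (4/5, -27/5)
D = (-621/410, -1326/205)
E = (-824/205, -1563/205)

1. E_x = -824/205  [C, A, E are collinear ∩ FE ⟂ CA]
2. E_y = -1563/205  [C, A, E are collinear ∩ FE ⟂ CA]
   → E = (-824/205, -1563/205)
3. D_x = -621/410  [line -611/205·x + -282/205·y + -5499/410 = 0 ∩ |DA|² = 29929/820]
4. D_y = -1326/205  [line -611/205·x + -282/205·y + -5499/410 = 0 ∩ |DA|² = 29929/820]
   → D = (-621/410, -1326/205)
5. B_x = 4/5  [BD · AF = -3431/410 ∩ DF · BA = 237/10]
6. B_y = -27/5  [BD · AF = -3431/410 ∩ DF · BA = 237/10]
   → B = (4/5, -27/5)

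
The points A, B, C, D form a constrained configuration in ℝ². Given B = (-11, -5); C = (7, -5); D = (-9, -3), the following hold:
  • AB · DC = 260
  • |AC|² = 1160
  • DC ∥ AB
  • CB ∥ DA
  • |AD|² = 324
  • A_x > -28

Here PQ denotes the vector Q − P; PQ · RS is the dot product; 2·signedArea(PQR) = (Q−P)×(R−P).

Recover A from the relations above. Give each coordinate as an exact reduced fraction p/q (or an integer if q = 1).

1. A_x = -27  [DC ∥ AB ∩ CB ∥ DA]
2. A_y = -3  [DC ∥ AB ∩ CB ∥ DA]
   → A = (-27, -3)

A = (-27, -3)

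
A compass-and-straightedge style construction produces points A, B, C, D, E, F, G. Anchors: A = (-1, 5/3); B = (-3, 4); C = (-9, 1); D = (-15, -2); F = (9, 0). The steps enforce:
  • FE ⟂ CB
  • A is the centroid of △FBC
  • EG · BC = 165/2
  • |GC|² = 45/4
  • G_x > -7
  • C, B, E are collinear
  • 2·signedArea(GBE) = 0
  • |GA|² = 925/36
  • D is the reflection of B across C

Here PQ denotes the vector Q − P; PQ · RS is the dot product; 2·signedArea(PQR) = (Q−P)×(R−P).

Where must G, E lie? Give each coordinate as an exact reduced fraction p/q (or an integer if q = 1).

E = (5, 8)
G = (-6, 5/2)

1. E_x = 5  [C, B, E are collinear ∩ FE ⟂ CB]
2. E_y = 8  [C, B, E are collinear ∩ FE ⟂ CB]
   → E = (5, 8)
3. G_x = -6  [2·signedArea(GBE) = 0 ∩ EG · BC = 165/2]
4. G_y = 5/2  [2·signedArea(GBE) = 0 ∩ EG · BC = 165/2]
   → G = (-6, 5/2)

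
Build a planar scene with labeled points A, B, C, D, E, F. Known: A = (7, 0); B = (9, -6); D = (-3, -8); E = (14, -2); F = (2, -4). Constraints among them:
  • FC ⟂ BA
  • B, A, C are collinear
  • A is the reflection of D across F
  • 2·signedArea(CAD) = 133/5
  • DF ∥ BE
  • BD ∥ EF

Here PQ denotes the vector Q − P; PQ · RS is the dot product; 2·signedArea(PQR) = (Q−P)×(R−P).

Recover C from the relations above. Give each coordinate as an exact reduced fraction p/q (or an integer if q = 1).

C = (77/10, -21/10)

1. C_x = 77/10  [B, A, C are collinear ∩ FC ⟂ BA]
2. C_y = -21/10  [B, A, C are collinear ∩ FC ⟂ BA]
   → C = (77/10, -21/10)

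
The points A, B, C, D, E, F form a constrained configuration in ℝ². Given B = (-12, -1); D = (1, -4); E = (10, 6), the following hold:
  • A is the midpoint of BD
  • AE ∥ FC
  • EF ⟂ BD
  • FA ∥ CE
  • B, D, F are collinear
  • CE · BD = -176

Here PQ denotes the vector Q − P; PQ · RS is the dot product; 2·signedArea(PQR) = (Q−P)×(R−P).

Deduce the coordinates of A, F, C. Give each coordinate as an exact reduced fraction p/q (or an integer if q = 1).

1. A_x = -11/2  [A is the midpoint of BD]
2. A_y = -5/2  [A is the midpoint of BD]
   → A = (-11/2, -5/2)
3. F_x = 1309/178  [B, D, F are collinear ∩ EF ⟂ BD]
4. F_y = -973/178  [B, D, F are collinear ∩ EF ⟂ BD]
   → F = (1309/178, -973/178)
5. C_x = 2034/89  [FA ∥ CE ∩ AE ∥ FC]
6. C_y = 270/89  [FA ∥ CE ∩ AE ∥ FC]
   → C = (2034/89, 270/89)

A = (-11/2, -5/2)
C = (2034/89, 270/89)
F = (1309/178, -973/178)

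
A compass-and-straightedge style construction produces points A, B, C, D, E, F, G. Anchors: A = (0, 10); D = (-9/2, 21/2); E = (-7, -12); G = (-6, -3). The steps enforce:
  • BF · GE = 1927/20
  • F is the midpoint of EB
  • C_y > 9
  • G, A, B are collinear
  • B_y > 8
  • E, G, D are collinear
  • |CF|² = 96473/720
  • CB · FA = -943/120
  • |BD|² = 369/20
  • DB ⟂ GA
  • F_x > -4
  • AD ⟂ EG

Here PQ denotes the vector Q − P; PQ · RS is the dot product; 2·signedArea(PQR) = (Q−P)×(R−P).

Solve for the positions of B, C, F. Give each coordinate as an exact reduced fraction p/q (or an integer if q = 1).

B = (-3/5, 87/10)
C = (-17/10, 146/15)
F = (-19/5, -33/20)

1. B_x = -3/5  [G, A, B are collinear ∩ DB ⟂ GA]
2. B_y = 87/10  [G, A, B are collinear ∩ DB ⟂ GA]
   → B = (-3/5, 87/10)
3. F_x = -19/5  [F is the midpoint of EB]
4. F_y = -33/20  [F is the midpoint of EB]
   → F = (-19/5, -33/20)
5. C_x = -17/10  [line -19/5·x + -233/20·y + 1604/15 = 0 ∩ |CF|² = 96473/720]
6. C_y = 146/15  [line -19/5·x + -233/20·y + 1604/15 = 0 ∩ |CF|² = 96473/720]
   → C = (-17/10, 146/15)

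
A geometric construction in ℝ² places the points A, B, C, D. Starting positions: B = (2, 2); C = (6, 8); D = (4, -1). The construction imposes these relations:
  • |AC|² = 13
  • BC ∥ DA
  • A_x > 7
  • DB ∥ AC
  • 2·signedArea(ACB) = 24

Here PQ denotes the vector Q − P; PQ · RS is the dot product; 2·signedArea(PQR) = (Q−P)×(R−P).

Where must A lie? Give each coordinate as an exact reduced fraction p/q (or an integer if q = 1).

1. A_x = 8  [DB ∥ AC ∩ BC ∥ DA]
2. A_y = 5  [DB ∥ AC ∩ BC ∥ DA]
   → A = (8, 5)

A = (8, 5)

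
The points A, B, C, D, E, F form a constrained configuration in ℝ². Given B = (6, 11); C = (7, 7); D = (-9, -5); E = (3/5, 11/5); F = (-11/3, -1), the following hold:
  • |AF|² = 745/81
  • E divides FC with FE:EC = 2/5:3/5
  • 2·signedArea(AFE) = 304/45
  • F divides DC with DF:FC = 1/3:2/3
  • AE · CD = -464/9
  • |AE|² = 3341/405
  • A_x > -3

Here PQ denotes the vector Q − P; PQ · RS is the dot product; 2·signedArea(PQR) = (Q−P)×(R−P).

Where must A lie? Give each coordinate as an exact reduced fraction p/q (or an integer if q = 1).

A = (-20/9, 5/3)

1. A_x = -20/9  [2·signedArea(AFE) = 304/45 ∩ AE · CD = -464/9]
2. A_y = 5/3  [2·signedArea(AFE) = 304/45 ∩ AE · CD = -464/9]
   → A = (-20/9, 5/3)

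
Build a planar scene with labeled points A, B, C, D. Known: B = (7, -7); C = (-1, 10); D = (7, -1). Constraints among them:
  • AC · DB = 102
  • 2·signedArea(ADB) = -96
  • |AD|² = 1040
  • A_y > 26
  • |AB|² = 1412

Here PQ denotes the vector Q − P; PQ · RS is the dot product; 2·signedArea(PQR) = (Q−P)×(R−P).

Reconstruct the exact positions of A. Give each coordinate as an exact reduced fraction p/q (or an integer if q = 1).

A = (-9, 27)

1. A_x = -9  [2·signedArea(ADB) = -96 ∩ AC · DB = 102]
2. A_y = 27  [2·signedArea(ADB) = -96 ∩ AC · DB = 102]
   → A = (-9, 27)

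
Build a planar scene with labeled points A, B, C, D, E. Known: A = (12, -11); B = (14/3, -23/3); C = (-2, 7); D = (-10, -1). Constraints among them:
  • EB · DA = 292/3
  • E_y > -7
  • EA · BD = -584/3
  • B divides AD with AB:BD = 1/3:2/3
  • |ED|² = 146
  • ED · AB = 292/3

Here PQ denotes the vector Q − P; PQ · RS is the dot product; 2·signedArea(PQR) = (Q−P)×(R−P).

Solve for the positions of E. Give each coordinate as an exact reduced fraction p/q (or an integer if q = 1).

E = (1, -6)

1. E_x = 1  [line -22·x + 10·y + 82 = 0 ∩ |ED|² = 146]
2. E_y = -6  [line -22·x + 10·y + 82 = 0 ∩ |ED|² = 146]
   → E = (1, -6)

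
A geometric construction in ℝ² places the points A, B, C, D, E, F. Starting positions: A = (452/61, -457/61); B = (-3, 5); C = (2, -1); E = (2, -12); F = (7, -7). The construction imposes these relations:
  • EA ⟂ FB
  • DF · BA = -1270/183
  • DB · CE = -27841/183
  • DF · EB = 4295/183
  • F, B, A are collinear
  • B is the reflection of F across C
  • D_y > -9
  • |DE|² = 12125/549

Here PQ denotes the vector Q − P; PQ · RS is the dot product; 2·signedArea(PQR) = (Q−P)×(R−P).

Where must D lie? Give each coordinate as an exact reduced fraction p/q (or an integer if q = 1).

D = (1001/183, -1616/183)

1. D_x = 1001/183  [DB · CE = -27841/183 ∩ DF · EB = 4295/183]
2. D_y = -1616/183  [DB · CE = -27841/183 ∩ DF · EB = 4295/183]
   → D = (1001/183, -1616/183)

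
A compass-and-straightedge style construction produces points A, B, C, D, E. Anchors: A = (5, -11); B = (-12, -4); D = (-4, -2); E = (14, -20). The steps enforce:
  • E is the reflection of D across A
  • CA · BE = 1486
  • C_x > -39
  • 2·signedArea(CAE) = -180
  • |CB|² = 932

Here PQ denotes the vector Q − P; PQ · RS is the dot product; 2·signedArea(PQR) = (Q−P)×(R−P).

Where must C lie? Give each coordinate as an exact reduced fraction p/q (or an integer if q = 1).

C = (-38, 12)

1. C_x = -38  [2·signedArea(CAE) = -180 ∩ CA · BE = 1486]
2. C_y = 12  [2·signedArea(CAE) = -180 ∩ CA · BE = 1486]
   → C = (-38, 12)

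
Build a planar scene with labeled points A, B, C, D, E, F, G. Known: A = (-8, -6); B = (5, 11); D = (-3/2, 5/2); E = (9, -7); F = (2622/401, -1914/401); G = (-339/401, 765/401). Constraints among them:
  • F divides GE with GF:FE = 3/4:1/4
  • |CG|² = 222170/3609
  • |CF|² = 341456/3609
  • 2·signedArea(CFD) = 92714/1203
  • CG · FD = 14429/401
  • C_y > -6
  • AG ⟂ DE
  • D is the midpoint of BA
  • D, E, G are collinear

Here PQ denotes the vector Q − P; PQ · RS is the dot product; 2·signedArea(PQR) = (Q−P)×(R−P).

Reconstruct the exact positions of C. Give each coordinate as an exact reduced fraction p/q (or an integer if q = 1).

1. C_x = -3794/1203  [CG · FD = 14429/401 ∩ 2·signedArea(CFD) = 92714/1203]
2. C_y = -2242/401  [CG · FD = 14429/401 ∩ 2·signedArea(CFD) = 92714/1203]
   → C = (-3794/1203, -2242/401)

C = (-3794/1203, -2242/401)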